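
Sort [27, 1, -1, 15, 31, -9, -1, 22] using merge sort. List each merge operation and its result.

Divide and conquer:
  Merge [27] + [1] -> [1, 27]
  Merge [-1] + [15] -> [-1, 15]
  Merge [1, 27] + [-1, 15] -> [-1, 1, 15, 27]
  Merge [31] + [-9] -> [-9, 31]
  Merge [-1] + [22] -> [-1, 22]
  Merge [-9, 31] + [-1, 22] -> [-9, -1, 22, 31]
  Merge [-1, 1, 15, 27] + [-9, -1, 22, 31] -> [-9, -1, -1, 1, 15, 22, 27, 31]


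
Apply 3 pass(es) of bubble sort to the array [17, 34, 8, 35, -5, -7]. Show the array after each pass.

After pass 1: [17, 8, 34, -5, -7, 35] (3 swaps)
After pass 2: [8, 17, -5, -7, 34, 35] (3 swaps)
After pass 3: [8, -5, -7, 17, 34, 35] (2 swaps)
Total swaps: 8


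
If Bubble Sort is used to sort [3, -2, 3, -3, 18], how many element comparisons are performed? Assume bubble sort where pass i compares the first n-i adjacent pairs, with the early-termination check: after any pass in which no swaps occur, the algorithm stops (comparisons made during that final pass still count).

Pass 1: compare adjacent pairs (0,1)..(3,4) = 4 comparison(s), 2 swap(s) -> [-2, 3, -3, 3, 18]
Pass 2: compare adjacent pairs (0,1)..(2,3) = 3 comparison(s), 1 swap(s) -> [-2, -3, 3, 3, 18]
Pass 3: compare adjacent pairs (0,1)..(1,2) = 2 comparison(s), 1 swap(s) -> [-3, -2, 3, 3, 18]
Pass 4: compare adjacent pairs (0,1)..(0,1) = 1 comparison(s), 0 swap(s) -> [-3, -2, 3, 3, 18]
No swaps in this pass, so bubble sort stops here.
Total comparisons: 4 + 3 + 2 + 1 = 10


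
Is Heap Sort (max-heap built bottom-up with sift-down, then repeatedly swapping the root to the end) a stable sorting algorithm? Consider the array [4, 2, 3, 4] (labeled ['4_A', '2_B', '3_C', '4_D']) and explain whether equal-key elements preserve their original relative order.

Trace Heap Sort on the labeled array (the key is the number; the letter only tracks identity):
  Build max-heap: [4_A, 4_D, 3_C, 2_B]
  Swap root 4_A to index 3, re-heapify first 3 -> [4_D, 2_B, 3_C, 4_A]
  Swap root 4_D to index 2, re-heapify first 2 -> [3_C, 2_B, 4_D, 4_A]
  Swap root 3_C to index 1, re-heapify first 1 -> [2_B, 3_C, 4_D, 4_A]
Final order: [2_B, 3_C, 4_D, 4_A]
Equal keys:
  value 4: originally 4_A, 4_D; after sorting 4_D, 4_A -> order changed
Equal keys were reordered, so Heap Sort is not stable: heap construction and root-to-end swaps move elements without regard to the original order of equal keys. (One such input is enough; an unstable sort may happen to preserve order on other inputs, but it gives no guarantee.)
Answer: Not stable


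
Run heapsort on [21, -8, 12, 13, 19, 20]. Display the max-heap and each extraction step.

Build heap: [21, 19, 20, 13, -8, 12]
Extract 21: [20, 19, 12, 13, -8, 21]
Extract 20: [19, 13, 12, -8, 20, 21]
Extract 19: [13, -8, 12, 19, 20, 21]
Extract 13: [12, -8, 13, 19, 20, 21]
Extract 12: [-8, 12, 13, 19, 20, 21]


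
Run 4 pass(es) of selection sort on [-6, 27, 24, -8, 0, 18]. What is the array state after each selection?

Pass 1: Select minimum -8 at index 3, swap -> [-8, 27, 24, -6, 0, 18]
Pass 2: Select minimum -6 at index 3, swap -> [-8, -6, 24, 27, 0, 18]
Pass 3: Select minimum 0 at index 4, swap -> [-8, -6, 0, 27, 24, 18]
Pass 4: Select minimum 18 at index 5, swap -> [-8, -6, 0, 18, 24, 27]


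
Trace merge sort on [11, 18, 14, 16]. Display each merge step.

Divide and conquer:
  Merge [11] + [18] -> [11, 18]
  Merge [14] + [16] -> [14, 16]
  Merge [11, 18] + [14, 16] -> [11, 14, 16, 18]


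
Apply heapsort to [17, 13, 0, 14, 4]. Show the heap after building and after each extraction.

Build heap: [17, 14, 0, 13, 4]
Extract 17: [14, 13, 0, 4, 17]
Extract 14: [13, 4, 0, 14, 17]
Extract 13: [4, 0, 13, 14, 17]
Extract 4: [0, 4, 13, 14, 17]


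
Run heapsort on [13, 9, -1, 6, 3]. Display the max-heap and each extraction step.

Build heap: [13, 9, -1, 6, 3]
Extract 13: [9, 6, -1, 3, 13]
Extract 9: [6, 3, -1, 9, 13]
Extract 6: [3, -1, 6, 9, 13]
Extract 3: [-1, 3, 6, 9, 13]


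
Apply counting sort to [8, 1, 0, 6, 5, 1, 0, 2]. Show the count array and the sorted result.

Count array: [2, 2, 1, 0, 0, 1, 1, 0, 1]
(count[i] = number of elements equal to i)
Cumulative count: [2, 4, 5, 5, 5, 6, 7, 7, 8]
Sorted: [0, 0, 1, 1, 2, 5, 6, 8]


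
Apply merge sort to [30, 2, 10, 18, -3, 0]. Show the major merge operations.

Divide and conquer:
  Merge [2] + [10] -> [2, 10]
  Merge [30] + [2, 10] -> [2, 10, 30]
  Merge [-3] + [0] -> [-3, 0]
  Merge [18] + [-3, 0] -> [-3, 0, 18]
  Merge [2, 10, 30] + [-3, 0, 18] -> [-3, 0, 2, 10, 18, 30]


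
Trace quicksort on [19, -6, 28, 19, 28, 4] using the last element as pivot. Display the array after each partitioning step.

Partition 1: pivot=4 at index 1 -> [-6, 4, 28, 19, 28, 19]
Partition 2: pivot=19 at index 3 -> [-6, 4, 19, 19, 28, 28]
Partition 3: pivot=28 at index 5 -> [-6, 4, 19, 19, 28, 28]


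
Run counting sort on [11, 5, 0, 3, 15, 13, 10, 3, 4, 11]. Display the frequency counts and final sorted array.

Count array: [1, 0, 0, 2, 1, 1, 0, 0, 0, 0, 1, 2, 0, 1, 0, 1]
(count[i] = number of elements equal to i)
Cumulative count: [1, 1, 1, 3, 4, 5, 5, 5, 5, 5, 6, 8, 8, 9, 9, 10]
Sorted: [0, 3, 3, 4, 5, 10, 11, 11, 13, 15]


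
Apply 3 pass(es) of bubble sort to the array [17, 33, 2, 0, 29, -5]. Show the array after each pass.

After pass 1: [17, 2, 0, 29, -5, 33] (4 swaps)
After pass 2: [2, 0, 17, -5, 29, 33] (3 swaps)
After pass 3: [0, 2, -5, 17, 29, 33] (2 swaps)
Total swaps: 9


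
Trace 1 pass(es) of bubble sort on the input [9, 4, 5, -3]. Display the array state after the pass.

After pass 1: [4, 5, -3, 9] (3 swaps)
Total swaps: 3


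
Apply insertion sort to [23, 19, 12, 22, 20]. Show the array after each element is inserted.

First element 23 is already 'sorted'
Insert 19: shifted 1 elements -> [19, 23, 12, 22, 20]
Insert 12: shifted 2 elements -> [12, 19, 23, 22, 20]
Insert 22: shifted 1 elements -> [12, 19, 22, 23, 20]
Insert 20: shifted 2 elements -> [12, 19, 20, 22, 23]


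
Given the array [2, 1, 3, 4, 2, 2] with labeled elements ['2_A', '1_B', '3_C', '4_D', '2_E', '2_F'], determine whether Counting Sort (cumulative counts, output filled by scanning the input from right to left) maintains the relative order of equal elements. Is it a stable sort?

Trace Counting Sort on the labeled array (the key is the number; the letter only tracks identity):
  Counts for values 0..4: [0, 1, 3, 1, 1]
  Cumulative counts: [0, 1, 4, 5, 6]
  Scan right to left: place 2_F at output index 3
  Scan right to left: place 2_E at output index 2
  Scan right to left: place 4_D at output index 5
  Scan right to left: place 3_C at output index 4
  Scan right to left: place 1_B at output index 0
  Scan right to left: place 2_A at output index 1
  Output: [1_B, 2_A, 2_E, 2_F, 3_C, 4_D]
Equal keys:
  value 2: originally 2_A, 2_E, 2_F; after sorting 2_A, 2_E, 2_F -> order preserved
All equal keys kept their original relative order. Counting Sort is stable: scanning the input right to left with decreasing cumulative counts places later duplicates at later output positions.
Answer: Stable


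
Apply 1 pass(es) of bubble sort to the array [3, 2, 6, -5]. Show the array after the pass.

After pass 1: [2, 3, -5, 6] (2 swaps)
Total swaps: 2


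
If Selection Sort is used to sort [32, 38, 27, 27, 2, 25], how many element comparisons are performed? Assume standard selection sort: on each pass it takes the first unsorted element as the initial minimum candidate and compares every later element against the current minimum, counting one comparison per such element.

Pass 1: scan indices 1..5 for the minimum = 5 comparison(s); min is 2, place at index 0 -> [2, 38, 27, 27, 32, 25]
Pass 2: scan indices 2..5 for the minimum = 4 comparison(s); min is 25, place at index 1 -> [2, 25, 27, 27, 32, 38]
Pass 3: scan indices 3..5 for the minimum = 3 comparison(s); min is 27, place at index 2 -> [2, 25, 27, 27, 32, 38]
Pass 4: scan indices 4..5 for the minimum = 2 comparison(s); min is 27, place at index 3 -> [2, 25, 27, 27, 32, 38]
Pass 5: scan indices 5..5 for the minimum = 1 comparison(s); min is 32, place at index 4 -> [2, 25, 27, 27, 32, 38]
Selection sort always scans the whole unsorted suffix, so the count is (n-1) + (n-2) + ... + 1 = n(n-1)/2 = 6*5/2 = 15 regardless of the input order.
Total comparisons: 5 + 4 + 3 + 2 + 1 = 15


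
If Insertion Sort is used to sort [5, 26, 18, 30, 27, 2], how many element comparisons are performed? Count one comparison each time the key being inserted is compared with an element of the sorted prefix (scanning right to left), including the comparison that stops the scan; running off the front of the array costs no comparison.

Insert 26: 5 <= 26 (stop) = 1 comparison(s) -> [5, 26, 18, 30, 27, 2]
Insert 18: 26 > 18 (shift), 5 <= 18 (stop) = 2 comparison(s) -> [5, 18, 26, 30, 27, 2]
Insert 30: 26 <= 30 (stop) = 1 comparison(s) -> [5, 18, 26, 30, 27, 2]
Insert 27: 30 > 27 (shift), 26 <= 27 (stop) = 2 comparison(s) -> [5, 18, 26, 27, 30, 2]
Insert 2: 30 > 2 (shift), 27 > 2 (shift), 26 > 2 (shift), 18 > 2 (shift), 5 > 2 (shift), reached front = 5 comparison(s) -> [2, 5, 18, 26, 27, 30]
Total comparisons: 1 + 2 + 1 + 2 + 5 = 11


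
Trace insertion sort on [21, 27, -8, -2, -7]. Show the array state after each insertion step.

First element 21 is already 'sorted'
Insert 27: shifted 0 elements -> [21, 27, -8, -2, -7]
Insert -8: shifted 2 elements -> [-8, 21, 27, -2, -7]
Insert -2: shifted 2 elements -> [-8, -2, 21, 27, -7]
Insert -7: shifted 3 elements -> [-8, -7, -2, 21, 27]


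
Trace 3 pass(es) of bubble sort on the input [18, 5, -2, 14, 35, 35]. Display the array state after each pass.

After pass 1: [5, -2, 14, 18, 35, 35] (3 swaps)
After pass 2: [-2, 5, 14, 18, 35, 35] (1 swaps)
After pass 3: [-2, 5, 14, 18, 35, 35] (0 swaps)
Total swaps: 4


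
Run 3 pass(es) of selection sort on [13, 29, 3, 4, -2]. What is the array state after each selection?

Pass 1: Select minimum -2 at index 4, swap -> [-2, 29, 3, 4, 13]
Pass 2: Select minimum 3 at index 2, swap -> [-2, 3, 29, 4, 13]
Pass 3: Select minimum 4 at index 3, swap -> [-2, 3, 4, 29, 13]


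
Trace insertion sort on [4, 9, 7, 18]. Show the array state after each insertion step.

First element 4 is already 'sorted'
Insert 9: shifted 0 elements -> [4, 9, 7, 18]
Insert 7: shifted 1 elements -> [4, 7, 9, 18]
Insert 18: shifted 0 elements -> [4, 7, 9, 18]


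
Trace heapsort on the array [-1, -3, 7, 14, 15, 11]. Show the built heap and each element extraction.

Build heap: [15, 14, 11, -1, -3, 7]
Extract 15: [14, 7, 11, -1, -3, 15]
Extract 14: [11, 7, -3, -1, 14, 15]
Extract 11: [7, -1, -3, 11, 14, 15]
Extract 7: [-1, -3, 7, 11, 14, 15]
Extract -1: [-3, -1, 7, 11, 14, 15]


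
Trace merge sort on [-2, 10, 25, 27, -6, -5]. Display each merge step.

Divide and conquer:
  Merge [10] + [25] -> [10, 25]
  Merge [-2] + [10, 25] -> [-2, 10, 25]
  Merge [-6] + [-5] -> [-6, -5]
  Merge [27] + [-6, -5] -> [-6, -5, 27]
  Merge [-2, 10, 25] + [-6, -5, 27] -> [-6, -5, -2, 10, 25, 27]


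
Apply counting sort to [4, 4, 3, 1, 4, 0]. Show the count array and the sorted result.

Count array: [1, 1, 0, 1, 3]
(count[i] = number of elements equal to i)
Cumulative count: [1, 2, 2, 3, 6]
Sorted: [0, 1, 3, 4, 4, 4]


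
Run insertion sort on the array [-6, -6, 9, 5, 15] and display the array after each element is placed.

First element -6 is already 'sorted'
Insert -6: shifted 0 elements -> [-6, -6, 9, 5, 15]
Insert 9: shifted 0 elements -> [-6, -6, 9, 5, 15]
Insert 5: shifted 1 elements -> [-6, -6, 5, 9, 15]
Insert 15: shifted 0 elements -> [-6, -6, 5, 9, 15]


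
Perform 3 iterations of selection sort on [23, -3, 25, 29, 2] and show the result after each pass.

Pass 1: Select minimum -3 at index 1, swap -> [-3, 23, 25, 29, 2]
Pass 2: Select minimum 2 at index 4, swap -> [-3, 2, 25, 29, 23]
Pass 3: Select minimum 23 at index 4, swap -> [-3, 2, 23, 29, 25]


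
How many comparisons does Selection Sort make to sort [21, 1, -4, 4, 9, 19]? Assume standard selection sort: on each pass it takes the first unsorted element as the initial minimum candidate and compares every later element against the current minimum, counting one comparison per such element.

Pass 1: scan indices 1..5 for the minimum = 5 comparison(s); min is -4, place at index 0 -> [-4, 1, 21, 4, 9, 19]
Pass 2: scan indices 2..5 for the minimum = 4 comparison(s); min is 1, place at index 1 -> [-4, 1, 21, 4, 9, 19]
Pass 3: scan indices 3..5 for the minimum = 3 comparison(s); min is 4, place at index 2 -> [-4, 1, 4, 21, 9, 19]
Pass 4: scan indices 4..5 for the minimum = 2 comparison(s); min is 9, place at index 3 -> [-4, 1, 4, 9, 21, 19]
Pass 5: scan indices 5..5 for the minimum = 1 comparison(s); min is 19, place at index 4 -> [-4, 1, 4, 9, 19, 21]
Selection sort always scans the whole unsorted suffix, so the count is (n-1) + (n-2) + ... + 1 = n(n-1)/2 = 6*5/2 = 15 regardless of the input order.
Total comparisons: 5 + 4 + 3 + 2 + 1 = 15


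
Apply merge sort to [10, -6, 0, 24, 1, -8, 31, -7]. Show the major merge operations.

Divide and conquer:
  Merge [10] + [-6] -> [-6, 10]
  Merge [0] + [24] -> [0, 24]
  Merge [-6, 10] + [0, 24] -> [-6, 0, 10, 24]
  Merge [1] + [-8] -> [-8, 1]
  Merge [31] + [-7] -> [-7, 31]
  Merge [-8, 1] + [-7, 31] -> [-8, -7, 1, 31]
  Merge [-6, 0, 10, 24] + [-8, -7, 1, 31] -> [-8, -7, -6, 0, 1, 10, 24, 31]


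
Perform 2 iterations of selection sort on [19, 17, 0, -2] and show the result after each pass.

Pass 1: Select minimum -2 at index 3, swap -> [-2, 17, 0, 19]
Pass 2: Select minimum 0 at index 2, swap -> [-2, 0, 17, 19]


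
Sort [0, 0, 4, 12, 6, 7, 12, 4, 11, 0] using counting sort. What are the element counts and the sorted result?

Count array: [3, 0, 0, 0, 2, 0, 1, 1, 0, 0, 0, 1, 2]
(count[i] = number of elements equal to i)
Cumulative count: [3, 3, 3, 3, 5, 5, 6, 7, 7, 7, 7, 8, 10]
Sorted: [0, 0, 0, 4, 4, 6, 7, 11, 12, 12]


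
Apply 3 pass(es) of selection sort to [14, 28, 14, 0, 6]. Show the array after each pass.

Pass 1: Select minimum 0 at index 3, swap -> [0, 28, 14, 14, 6]
Pass 2: Select minimum 6 at index 4, swap -> [0, 6, 14, 14, 28]
Pass 3: Select minimum 14 at index 2, swap -> [0, 6, 14, 14, 28]


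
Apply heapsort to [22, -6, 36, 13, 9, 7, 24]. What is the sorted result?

Build heap: [36, 13, 24, -6, 9, 7, 22]
Extract 36: [24, 13, 22, -6, 9, 7, 36]
Extract 24: [22, 13, 7, -6, 9, 24, 36]
Extract 22: [13, 9, 7, -6, 22, 24, 36]
Extract 13: [9, -6, 7, 13, 22, 24, 36]
Extract 9: [7, -6, 9, 13, 22, 24, 36]
Extract 7: [-6, 7, 9, 13, 22, 24, 36]


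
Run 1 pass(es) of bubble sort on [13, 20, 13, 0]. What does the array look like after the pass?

After pass 1: [13, 13, 0, 20] (2 swaps)
Total swaps: 2


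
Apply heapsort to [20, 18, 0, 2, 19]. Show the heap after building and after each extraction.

Build heap: [20, 19, 0, 2, 18]
Extract 20: [19, 18, 0, 2, 20]
Extract 19: [18, 2, 0, 19, 20]
Extract 18: [2, 0, 18, 19, 20]
Extract 2: [0, 2, 18, 19, 20]


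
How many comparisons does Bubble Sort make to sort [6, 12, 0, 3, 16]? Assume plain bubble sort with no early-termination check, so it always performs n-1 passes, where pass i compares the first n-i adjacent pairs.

Pass 1: compare adjacent pairs (0,1)..(3,4) = 4 comparison(s), 2 swap(s) -> [6, 0, 3, 12, 16]
Pass 2: compare adjacent pairs (0,1)..(2,3) = 3 comparison(s), 2 swap(s) -> [0, 3, 6, 12, 16]
Pass 3: compare adjacent pairs (0,1)..(1,2) = 2 comparison(s), 0 swap(s) -> [0, 3, 6, 12, 16]
Pass 4: compare adjacent pairs (0,1)..(0,1) = 1 comparison(s), 0 swap(s) -> [0, 3, 6, 12, 16]
Total comparisons: 4 + 3 + 2 + 1 = 10


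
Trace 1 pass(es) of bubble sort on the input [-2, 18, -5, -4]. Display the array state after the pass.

After pass 1: [-2, -5, -4, 18] (2 swaps)
Total swaps: 2


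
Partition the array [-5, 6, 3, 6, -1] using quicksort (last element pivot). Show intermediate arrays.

Partition 1: pivot=-1 at index 1 -> [-5, -1, 3, 6, 6]
Partition 2: pivot=6 at index 4 -> [-5, -1, 3, 6, 6]
Partition 3: pivot=6 at index 3 -> [-5, -1, 3, 6, 6]


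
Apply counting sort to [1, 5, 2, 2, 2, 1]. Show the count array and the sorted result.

Count array: [0, 2, 3, 0, 0, 1]
(count[i] = number of elements equal to i)
Cumulative count: [0, 2, 5, 5, 5, 6]
Sorted: [1, 1, 2, 2, 2, 5]


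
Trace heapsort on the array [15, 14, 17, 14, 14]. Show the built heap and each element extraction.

Build heap: [17, 14, 15, 14, 14]
Extract 17: [15, 14, 14, 14, 17]
Extract 15: [14, 14, 14, 15, 17]
Extract 14: [14, 14, 14, 15, 17]
Extract 14: [14, 14, 14, 15, 17]


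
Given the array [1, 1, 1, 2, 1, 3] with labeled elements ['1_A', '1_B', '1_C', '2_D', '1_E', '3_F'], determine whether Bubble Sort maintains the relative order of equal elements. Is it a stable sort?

Trace Bubble Sort on the labeled array (the key is the number; the letter only tracks identity):
  After pass 1: [1_A, 1_B, 1_C, 1_E, 2_D, 3_F]
  After pass 2: [1_A, 1_B, 1_C, 1_E, 2_D, 3_F] (no swaps, done)
Final order: [1_A, 1_B, 1_C, 1_E, 2_D, 3_F]
Equal keys:
  value 1: originally 1_A, 1_B, 1_C, 1_E; after sorting 1_A, 1_B, 1_C, 1_E -> order preserved
All equal keys kept their original relative order. Bubble Sort is stable: it only swaps adjacent elements when the left one is strictly greater, so equal keys never move past each other.
Answer: Stable


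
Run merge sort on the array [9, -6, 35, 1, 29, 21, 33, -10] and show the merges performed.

Divide and conquer:
  Merge [9] + [-6] -> [-6, 9]
  Merge [35] + [1] -> [1, 35]
  Merge [-6, 9] + [1, 35] -> [-6, 1, 9, 35]
  Merge [29] + [21] -> [21, 29]
  Merge [33] + [-10] -> [-10, 33]
  Merge [21, 29] + [-10, 33] -> [-10, 21, 29, 33]
  Merge [-6, 1, 9, 35] + [-10, 21, 29, 33] -> [-10, -6, 1, 9, 21, 29, 33, 35]


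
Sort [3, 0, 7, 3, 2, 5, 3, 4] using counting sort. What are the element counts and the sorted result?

Count array: [1, 0, 1, 3, 1, 1, 0, 1]
(count[i] = number of elements equal to i)
Cumulative count: [1, 1, 2, 5, 6, 7, 7, 8]
Sorted: [0, 2, 3, 3, 3, 4, 5, 7]


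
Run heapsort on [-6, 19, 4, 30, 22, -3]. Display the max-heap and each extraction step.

Build heap: [30, 22, 4, 19, -6, -3]
Extract 30: [22, 19, 4, -3, -6, 30]
Extract 22: [19, -3, 4, -6, 22, 30]
Extract 19: [4, -3, -6, 19, 22, 30]
Extract 4: [-3, -6, 4, 19, 22, 30]
Extract -3: [-6, -3, 4, 19, 22, 30]


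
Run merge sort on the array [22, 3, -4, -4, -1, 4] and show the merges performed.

Divide and conquer:
  Merge [3] + [-4] -> [-4, 3]
  Merge [22] + [-4, 3] -> [-4, 3, 22]
  Merge [-1] + [4] -> [-1, 4]
  Merge [-4] + [-1, 4] -> [-4, -1, 4]
  Merge [-4, 3, 22] + [-4, -1, 4] -> [-4, -4, -1, 3, 4, 22]


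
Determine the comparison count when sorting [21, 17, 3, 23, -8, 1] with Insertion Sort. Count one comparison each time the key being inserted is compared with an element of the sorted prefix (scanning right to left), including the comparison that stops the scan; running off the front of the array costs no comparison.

Insert 17: 21 > 17 (shift), reached front = 1 comparison(s) -> [17, 21, 3, 23, -8, 1]
Insert 3: 21 > 3 (shift), 17 > 3 (shift), reached front = 2 comparison(s) -> [3, 17, 21, 23, -8, 1]
Insert 23: 21 <= 23 (stop) = 1 comparison(s) -> [3, 17, 21, 23, -8, 1]
Insert -8: 23 > -8 (shift), 21 > -8 (shift), 17 > -8 (shift), 3 > -8 (shift), reached front = 4 comparison(s) -> [-8, 3, 17, 21, 23, 1]
Insert 1: 23 > 1 (shift), 21 > 1 (shift), 17 > 1 (shift), 3 > 1 (shift), -8 <= 1 (stop) = 5 comparison(s) -> [-8, 1, 3, 17, 21, 23]
Total comparisons: 1 + 2 + 1 + 4 + 5 = 13


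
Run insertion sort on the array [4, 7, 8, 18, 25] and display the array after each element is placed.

First element 4 is already 'sorted'
Insert 7: shifted 0 elements -> [4, 7, 8, 18, 25]
Insert 8: shifted 0 elements -> [4, 7, 8, 18, 25]
Insert 18: shifted 0 elements -> [4, 7, 8, 18, 25]
Insert 25: shifted 0 elements -> [4, 7, 8, 18, 25]


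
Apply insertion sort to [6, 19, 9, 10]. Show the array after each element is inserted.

First element 6 is already 'sorted'
Insert 19: shifted 0 elements -> [6, 19, 9, 10]
Insert 9: shifted 1 elements -> [6, 9, 19, 10]
Insert 10: shifted 1 elements -> [6, 9, 10, 19]


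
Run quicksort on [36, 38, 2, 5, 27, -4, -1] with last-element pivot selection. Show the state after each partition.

Partition 1: pivot=-1 at index 1 -> [-4, -1, 2, 5, 27, 36, 38]
Partition 2: pivot=38 at index 6 -> [-4, -1, 2, 5, 27, 36, 38]
Partition 3: pivot=36 at index 5 -> [-4, -1, 2, 5, 27, 36, 38]
Partition 4: pivot=27 at index 4 -> [-4, -1, 2, 5, 27, 36, 38]
Partition 5: pivot=5 at index 3 -> [-4, -1, 2, 5, 27, 36, 38]


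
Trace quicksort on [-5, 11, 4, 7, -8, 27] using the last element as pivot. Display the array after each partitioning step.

Partition 1: pivot=27 at index 5 -> [-5, 11, 4, 7, -8, 27]
Partition 2: pivot=-8 at index 0 -> [-8, 11, 4, 7, -5, 27]
Partition 3: pivot=-5 at index 1 -> [-8, -5, 4, 7, 11, 27]
Partition 4: pivot=11 at index 4 -> [-8, -5, 4, 7, 11, 27]
Partition 5: pivot=7 at index 3 -> [-8, -5, 4, 7, 11, 27]


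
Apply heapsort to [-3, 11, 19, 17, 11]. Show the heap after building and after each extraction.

Build heap: [19, 17, -3, 11, 11]
Extract 19: [17, 11, -3, 11, 19]
Extract 17: [11, 11, -3, 17, 19]
Extract 11: [11, -3, 11, 17, 19]
Extract 11: [-3, 11, 11, 17, 19]


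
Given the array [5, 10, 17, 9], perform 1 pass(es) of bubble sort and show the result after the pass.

After pass 1: [5, 10, 9, 17] (1 swaps)
Total swaps: 1


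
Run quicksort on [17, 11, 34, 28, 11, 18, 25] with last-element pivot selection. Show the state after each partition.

Partition 1: pivot=25 at index 4 -> [17, 11, 11, 18, 25, 28, 34]
Partition 2: pivot=18 at index 3 -> [17, 11, 11, 18, 25, 28, 34]
Partition 3: pivot=11 at index 1 -> [11, 11, 17, 18, 25, 28, 34]
Partition 4: pivot=34 at index 6 -> [11, 11, 17, 18, 25, 28, 34]


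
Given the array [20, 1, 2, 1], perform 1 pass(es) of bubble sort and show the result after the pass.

After pass 1: [1, 2, 1, 20] (3 swaps)
Total swaps: 3


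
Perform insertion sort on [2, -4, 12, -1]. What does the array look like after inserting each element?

First element 2 is already 'sorted'
Insert -4: shifted 1 elements -> [-4, 2, 12, -1]
Insert 12: shifted 0 elements -> [-4, 2, 12, -1]
Insert -1: shifted 2 elements -> [-4, -1, 2, 12]


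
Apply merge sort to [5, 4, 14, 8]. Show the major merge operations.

Divide and conquer:
  Merge [5] + [4] -> [4, 5]
  Merge [14] + [8] -> [8, 14]
  Merge [4, 5] + [8, 14] -> [4, 5, 8, 14]


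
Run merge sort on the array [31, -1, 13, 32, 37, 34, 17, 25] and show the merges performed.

Divide and conquer:
  Merge [31] + [-1] -> [-1, 31]
  Merge [13] + [32] -> [13, 32]
  Merge [-1, 31] + [13, 32] -> [-1, 13, 31, 32]
  Merge [37] + [34] -> [34, 37]
  Merge [17] + [25] -> [17, 25]
  Merge [34, 37] + [17, 25] -> [17, 25, 34, 37]
  Merge [-1, 13, 31, 32] + [17, 25, 34, 37] -> [-1, 13, 17, 25, 31, 32, 34, 37]


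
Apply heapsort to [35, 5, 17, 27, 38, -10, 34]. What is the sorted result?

Build heap: [38, 35, 34, 27, 5, -10, 17]
Extract 38: [35, 27, 34, 17, 5, -10, 38]
Extract 35: [34, 27, -10, 17, 5, 35, 38]
Extract 34: [27, 17, -10, 5, 34, 35, 38]
Extract 27: [17, 5, -10, 27, 34, 35, 38]
Extract 17: [5, -10, 17, 27, 34, 35, 38]
Extract 5: [-10, 5, 17, 27, 34, 35, 38]


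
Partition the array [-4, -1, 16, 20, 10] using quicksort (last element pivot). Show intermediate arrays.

Partition 1: pivot=10 at index 2 -> [-4, -1, 10, 20, 16]
Partition 2: pivot=-1 at index 1 -> [-4, -1, 10, 20, 16]
Partition 3: pivot=16 at index 3 -> [-4, -1, 10, 16, 20]


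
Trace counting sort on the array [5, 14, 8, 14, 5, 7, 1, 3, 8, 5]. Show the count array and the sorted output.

Count array: [0, 1, 0, 1, 0, 3, 0, 1, 2, 0, 0, 0, 0, 0, 2]
(count[i] = number of elements equal to i)
Cumulative count: [0, 1, 1, 2, 2, 5, 5, 6, 8, 8, 8, 8, 8, 8, 10]
Sorted: [1, 3, 5, 5, 5, 7, 8, 8, 14, 14]


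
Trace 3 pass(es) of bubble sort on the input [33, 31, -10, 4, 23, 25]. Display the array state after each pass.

After pass 1: [31, -10, 4, 23, 25, 33] (5 swaps)
After pass 2: [-10, 4, 23, 25, 31, 33] (4 swaps)
After pass 3: [-10, 4, 23, 25, 31, 33] (0 swaps)
Total swaps: 9


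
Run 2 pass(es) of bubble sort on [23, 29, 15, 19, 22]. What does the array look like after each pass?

After pass 1: [23, 15, 19, 22, 29] (3 swaps)
After pass 2: [15, 19, 22, 23, 29] (3 swaps)
Total swaps: 6


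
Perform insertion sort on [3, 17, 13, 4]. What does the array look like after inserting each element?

First element 3 is already 'sorted'
Insert 17: shifted 0 elements -> [3, 17, 13, 4]
Insert 13: shifted 1 elements -> [3, 13, 17, 4]
Insert 4: shifted 2 elements -> [3, 4, 13, 17]


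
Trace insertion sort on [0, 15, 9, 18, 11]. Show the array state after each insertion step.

First element 0 is already 'sorted'
Insert 15: shifted 0 elements -> [0, 15, 9, 18, 11]
Insert 9: shifted 1 elements -> [0, 9, 15, 18, 11]
Insert 18: shifted 0 elements -> [0, 9, 15, 18, 11]
Insert 11: shifted 2 elements -> [0, 9, 11, 15, 18]


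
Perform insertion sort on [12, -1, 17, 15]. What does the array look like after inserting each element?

First element 12 is already 'sorted'
Insert -1: shifted 1 elements -> [-1, 12, 17, 15]
Insert 17: shifted 0 elements -> [-1, 12, 17, 15]
Insert 15: shifted 1 elements -> [-1, 12, 15, 17]


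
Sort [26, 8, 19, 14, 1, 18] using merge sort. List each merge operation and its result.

Divide and conquer:
  Merge [8] + [19] -> [8, 19]
  Merge [26] + [8, 19] -> [8, 19, 26]
  Merge [1] + [18] -> [1, 18]
  Merge [14] + [1, 18] -> [1, 14, 18]
  Merge [8, 19, 26] + [1, 14, 18] -> [1, 8, 14, 18, 19, 26]


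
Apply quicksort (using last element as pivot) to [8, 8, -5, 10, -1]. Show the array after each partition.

Partition 1: pivot=-1 at index 1 -> [-5, -1, 8, 10, 8]
Partition 2: pivot=8 at index 3 -> [-5, -1, 8, 8, 10]


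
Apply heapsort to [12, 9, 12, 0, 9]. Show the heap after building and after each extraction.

Build heap: [12, 9, 12, 0, 9]
Extract 12: [12, 9, 9, 0, 12]
Extract 12: [9, 0, 9, 12, 12]
Extract 9: [9, 0, 9, 12, 12]
Extract 9: [0, 9, 9, 12, 12]


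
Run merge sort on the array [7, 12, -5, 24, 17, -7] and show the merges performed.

Divide and conquer:
  Merge [12] + [-5] -> [-5, 12]
  Merge [7] + [-5, 12] -> [-5, 7, 12]
  Merge [17] + [-7] -> [-7, 17]
  Merge [24] + [-7, 17] -> [-7, 17, 24]
  Merge [-5, 7, 12] + [-7, 17, 24] -> [-7, -5, 7, 12, 17, 24]


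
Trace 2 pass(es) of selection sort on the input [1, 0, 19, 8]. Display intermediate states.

Pass 1: Select minimum 0 at index 1, swap -> [0, 1, 19, 8]
Pass 2: Select minimum 1 at index 1, swap -> [0, 1, 19, 8]


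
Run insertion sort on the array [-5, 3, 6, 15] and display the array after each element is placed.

First element -5 is already 'sorted'
Insert 3: shifted 0 elements -> [-5, 3, 6, 15]
Insert 6: shifted 0 elements -> [-5, 3, 6, 15]
Insert 15: shifted 0 elements -> [-5, 3, 6, 15]


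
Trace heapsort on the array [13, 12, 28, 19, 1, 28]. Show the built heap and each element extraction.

Build heap: [28, 19, 28, 12, 1, 13]
Extract 28: [28, 19, 13, 12, 1, 28]
Extract 28: [19, 12, 13, 1, 28, 28]
Extract 19: [13, 12, 1, 19, 28, 28]
Extract 13: [12, 1, 13, 19, 28, 28]
Extract 12: [1, 12, 13, 19, 28, 28]


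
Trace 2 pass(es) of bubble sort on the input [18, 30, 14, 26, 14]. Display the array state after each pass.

After pass 1: [18, 14, 26, 14, 30] (3 swaps)
After pass 2: [14, 18, 14, 26, 30] (2 swaps)
Total swaps: 5


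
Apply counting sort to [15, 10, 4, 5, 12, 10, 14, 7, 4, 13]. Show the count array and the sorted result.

Count array: [0, 0, 0, 0, 2, 1, 0, 1, 0, 0, 2, 0, 1, 1, 1, 1]
(count[i] = number of elements equal to i)
Cumulative count: [0, 0, 0, 0, 2, 3, 3, 4, 4, 4, 6, 6, 7, 8, 9, 10]
Sorted: [4, 4, 5, 7, 10, 10, 12, 13, 14, 15]


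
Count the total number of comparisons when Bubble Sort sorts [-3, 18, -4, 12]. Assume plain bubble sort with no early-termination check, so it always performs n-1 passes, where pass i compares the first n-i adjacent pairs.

Pass 1: compare adjacent pairs (0,1)..(2,3) = 3 comparison(s), 2 swap(s) -> [-3, -4, 12, 18]
Pass 2: compare adjacent pairs (0,1)..(1,2) = 2 comparison(s), 1 swap(s) -> [-4, -3, 12, 18]
Pass 3: compare adjacent pairs (0,1)..(0,1) = 1 comparison(s), 0 swap(s) -> [-4, -3, 12, 18]
Total comparisons: 3 + 2 + 1 = 6


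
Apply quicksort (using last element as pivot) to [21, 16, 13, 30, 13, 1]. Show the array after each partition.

Partition 1: pivot=1 at index 0 -> [1, 16, 13, 30, 13, 21]
Partition 2: pivot=21 at index 4 -> [1, 16, 13, 13, 21, 30]
Partition 3: pivot=13 at index 2 -> [1, 13, 13, 16, 21, 30]


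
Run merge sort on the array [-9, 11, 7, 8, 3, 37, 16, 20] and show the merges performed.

Divide and conquer:
  Merge [-9] + [11] -> [-9, 11]
  Merge [7] + [8] -> [7, 8]
  Merge [-9, 11] + [7, 8] -> [-9, 7, 8, 11]
  Merge [3] + [37] -> [3, 37]
  Merge [16] + [20] -> [16, 20]
  Merge [3, 37] + [16, 20] -> [3, 16, 20, 37]
  Merge [-9, 7, 8, 11] + [3, 16, 20, 37] -> [-9, 3, 7, 8, 11, 16, 20, 37]


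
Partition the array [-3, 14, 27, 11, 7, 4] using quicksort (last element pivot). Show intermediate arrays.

Partition 1: pivot=4 at index 1 -> [-3, 4, 27, 11, 7, 14]
Partition 2: pivot=14 at index 4 -> [-3, 4, 11, 7, 14, 27]
Partition 3: pivot=7 at index 2 -> [-3, 4, 7, 11, 14, 27]


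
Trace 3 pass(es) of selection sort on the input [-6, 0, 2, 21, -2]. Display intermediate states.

Pass 1: Select minimum -6 at index 0, swap -> [-6, 0, 2, 21, -2]
Pass 2: Select minimum -2 at index 4, swap -> [-6, -2, 2, 21, 0]
Pass 3: Select minimum 0 at index 4, swap -> [-6, -2, 0, 21, 2]


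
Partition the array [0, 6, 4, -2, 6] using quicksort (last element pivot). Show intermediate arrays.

Partition 1: pivot=6 at index 4 -> [0, 6, 4, -2, 6]
Partition 2: pivot=-2 at index 0 -> [-2, 6, 4, 0, 6]
Partition 3: pivot=0 at index 1 -> [-2, 0, 4, 6, 6]
Partition 4: pivot=6 at index 3 -> [-2, 0, 4, 6, 6]


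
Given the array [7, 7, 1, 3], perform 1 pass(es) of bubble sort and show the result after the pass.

After pass 1: [7, 1, 3, 7] (2 swaps)
Total swaps: 2


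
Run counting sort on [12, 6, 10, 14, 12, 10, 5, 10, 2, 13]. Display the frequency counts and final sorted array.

Count array: [0, 0, 1, 0, 0, 1, 1, 0, 0, 0, 3, 0, 2, 1, 1]
(count[i] = number of elements equal to i)
Cumulative count: [0, 0, 1, 1, 1, 2, 3, 3, 3, 3, 6, 6, 8, 9, 10]
Sorted: [2, 5, 6, 10, 10, 10, 12, 12, 13, 14]


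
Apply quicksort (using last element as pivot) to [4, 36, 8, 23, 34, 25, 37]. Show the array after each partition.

Partition 1: pivot=37 at index 6 -> [4, 36, 8, 23, 34, 25, 37]
Partition 2: pivot=25 at index 3 -> [4, 8, 23, 25, 34, 36, 37]
Partition 3: pivot=23 at index 2 -> [4, 8, 23, 25, 34, 36, 37]
Partition 4: pivot=8 at index 1 -> [4, 8, 23, 25, 34, 36, 37]
Partition 5: pivot=36 at index 5 -> [4, 8, 23, 25, 34, 36, 37]


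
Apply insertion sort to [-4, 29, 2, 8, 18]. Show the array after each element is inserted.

First element -4 is already 'sorted'
Insert 29: shifted 0 elements -> [-4, 29, 2, 8, 18]
Insert 2: shifted 1 elements -> [-4, 2, 29, 8, 18]
Insert 8: shifted 1 elements -> [-4, 2, 8, 29, 18]
Insert 18: shifted 1 elements -> [-4, 2, 8, 18, 29]


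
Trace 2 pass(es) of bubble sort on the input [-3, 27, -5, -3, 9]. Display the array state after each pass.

After pass 1: [-3, -5, -3, 9, 27] (3 swaps)
After pass 2: [-5, -3, -3, 9, 27] (1 swaps)
Total swaps: 4


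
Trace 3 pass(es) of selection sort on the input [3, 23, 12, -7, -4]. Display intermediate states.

Pass 1: Select minimum -7 at index 3, swap -> [-7, 23, 12, 3, -4]
Pass 2: Select minimum -4 at index 4, swap -> [-7, -4, 12, 3, 23]
Pass 3: Select minimum 3 at index 3, swap -> [-7, -4, 3, 12, 23]


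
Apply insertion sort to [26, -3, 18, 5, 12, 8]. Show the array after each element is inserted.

First element 26 is already 'sorted'
Insert -3: shifted 1 elements -> [-3, 26, 18, 5, 12, 8]
Insert 18: shifted 1 elements -> [-3, 18, 26, 5, 12, 8]
Insert 5: shifted 2 elements -> [-3, 5, 18, 26, 12, 8]
Insert 12: shifted 2 elements -> [-3, 5, 12, 18, 26, 8]
Insert 8: shifted 3 elements -> [-3, 5, 8, 12, 18, 26]


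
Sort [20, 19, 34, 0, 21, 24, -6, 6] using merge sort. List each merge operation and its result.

Divide and conquer:
  Merge [20] + [19] -> [19, 20]
  Merge [34] + [0] -> [0, 34]
  Merge [19, 20] + [0, 34] -> [0, 19, 20, 34]
  Merge [21] + [24] -> [21, 24]
  Merge [-6] + [6] -> [-6, 6]
  Merge [21, 24] + [-6, 6] -> [-6, 6, 21, 24]
  Merge [0, 19, 20, 34] + [-6, 6, 21, 24] -> [-6, 0, 6, 19, 20, 21, 24, 34]


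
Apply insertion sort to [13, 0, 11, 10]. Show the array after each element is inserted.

First element 13 is already 'sorted'
Insert 0: shifted 1 elements -> [0, 13, 11, 10]
Insert 11: shifted 1 elements -> [0, 11, 13, 10]
Insert 10: shifted 2 elements -> [0, 10, 11, 13]


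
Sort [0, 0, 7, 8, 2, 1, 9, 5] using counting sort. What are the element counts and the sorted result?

Count array: [2, 1, 1, 0, 0, 1, 0, 1, 1, 1]
(count[i] = number of elements equal to i)
Cumulative count: [2, 3, 4, 4, 4, 5, 5, 6, 7, 8]
Sorted: [0, 0, 1, 2, 5, 7, 8, 9]


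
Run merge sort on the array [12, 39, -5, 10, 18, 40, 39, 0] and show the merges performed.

Divide and conquer:
  Merge [12] + [39] -> [12, 39]
  Merge [-5] + [10] -> [-5, 10]
  Merge [12, 39] + [-5, 10] -> [-5, 10, 12, 39]
  Merge [18] + [40] -> [18, 40]
  Merge [39] + [0] -> [0, 39]
  Merge [18, 40] + [0, 39] -> [0, 18, 39, 40]
  Merge [-5, 10, 12, 39] + [0, 18, 39, 40] -> [-5, 0, 10, 12, 18, 39, 39, 40]


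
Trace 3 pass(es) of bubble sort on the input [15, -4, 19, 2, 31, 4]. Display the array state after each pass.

After pass 1: [-4, 15, 2, 19, 4, 31] (3 swaps)
After pass 2: [-4, 2, 15, 4, 19, 31] (2 swaps)
After pass 3: [-4, 2, 4, 15, 19, 31] (1 swaps)
Total swaps: 6


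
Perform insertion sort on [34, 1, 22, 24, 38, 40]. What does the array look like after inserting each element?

First element 34 is already 'sorted'
Insert 1: shifted 1 elements -> [1, 34, 22, 24, 38, 40]
Insert 22: shifted 1 elements -> [1, 22, 34, 24, 38, 40]
Insert 24: shifted 1 elements -> [1, 22, 24, 34, 38, 40]
Insert 38: shifted 0 elements -> [1, 22, 24, 34, 38, 40]
Insert 40: shifted 0 elements -> [1, 22, 24, 34, 38, 40]


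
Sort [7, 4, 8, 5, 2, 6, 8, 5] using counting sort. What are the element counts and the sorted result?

Count array: [0, 0, 1, 0, 1, 2, 1, 1, 2]
(count[i] = number of elements equal to i)
Cumulative count: [0, 0, 1, 1, 2, 4, 5, 6, 8]
Sorted: [2, 4, 5, 5, 6, 7, 8, 8]


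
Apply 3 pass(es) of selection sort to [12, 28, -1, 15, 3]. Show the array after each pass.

Pass 1: Select minimum -1 at index 2, swap -> [-1, 28, 12, 15, 3]
Pass 2: Select minimum 3 at index 4, swap -> [-1, 3, 12, 15, 28]
Pass 3: Select minimum 12 at index 2, swap -> [-1, 3, 12, 15, 28]


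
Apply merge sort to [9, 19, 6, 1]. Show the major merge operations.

Divide and conquer:
  Merge [9] + [19] -> [9, 19]
  Merge [6] + [1] -> [1, 6]
  Merge [9, 19] + [1, 6] -> [1, 6, 9, 19]


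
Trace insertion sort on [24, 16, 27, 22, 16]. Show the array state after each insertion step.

First element 24 is already 'sorted'
Insert 16: shifted 1 elements -> [16, 24, 27, 22, 16]
Insert 27: shifted 0 elements -> [16, 24, 27, 22, 16]
Insert 22: shifted 2 elements -> [16, 22, 24, 27, 16]
Insert 16: shifted 3 elements -> [16, 16, 22, 24, 27]


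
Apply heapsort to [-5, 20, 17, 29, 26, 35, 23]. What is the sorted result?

Build heap: [35, 29, 23, 20, 26, 17, -5]
Extract 35: [29, 26, 23, 20, -5, 17, 35]
Extract 29: [26, 20, 23, 17, -5, 29, 35]
Extract 26: [23, 20, -5, 17, 26, 29, 35]
Extract 23: [20, 17, -5, 23, 26, 29, 35]
Extract 20: [17, -5, 20, 23, 26, 29, 35]
Extract 17: [-5, 17, 20, 23, 26, 29, 35]


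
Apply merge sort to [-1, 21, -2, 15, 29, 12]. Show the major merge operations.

Divide and conquer:
  Merge [21] + [-2] -> [-2, 21]
  Merge [-1] + [-2, 21] -> [-2, -1, 21]
  Merge [29] + [12] -> [12, 29]
  Merge [15] + [12, 29] -> [12, 15, 29]
  Merge [-2, -1, 21] + [12, 15, 29] -> [-2, -1, 12, 15, 21, 29]


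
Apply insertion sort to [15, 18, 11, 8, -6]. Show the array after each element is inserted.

First element 15 is already 'sorted'
Insert 18: shifted 0 elements -> [15, 18, 11, 8, -6]
Insert 11: shifted 2 elements -> [11, 15, 18, 8, -6]
Insert 8: shifted 3 elements -> [8, 11, 15, 18, -6]
Insert -6: shifted 4 elements -> [-6, 8, 11, 15, 18]


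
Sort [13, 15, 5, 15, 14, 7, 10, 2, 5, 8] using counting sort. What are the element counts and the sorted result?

Count array: [0, 0, 1, 0, 0, 2, 0, 1, 1, 0, 1, 0, 0, 1, 1, 2]
(count[i] = number of elements equal to i)
Cumulative count: [0, 0, 1, 1, 1, 3, 3, 4, 5, 5, 6, 6, 6, 7, 8, 10]
Sorted: [2, 5, 5, 7, 8, 10, 13, 14, 15, 15]


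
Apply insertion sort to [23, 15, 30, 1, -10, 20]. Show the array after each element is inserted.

First element 23 is already 'sorted'
Insert 15: shifted 1 elements -> [15, 23, 30, 1, -10, 20]
Insert 30: shifted 0 elements -> [15, 23, 30, 1, -10, 20]
Insert 1: shifted 3 elements -> [1, 15, 23, 30, -10, 20]
Insert -10: shifted 4 elements -> [-10, 1, 15, 23, 30, 20]
Insert 20: shifted 2 elements -> [-10, 1, 15, 20, 23, 30]


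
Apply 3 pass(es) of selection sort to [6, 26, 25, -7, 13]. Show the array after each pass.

Pass 1: Select minimum -7 at index 3, swap -> [-7, 26, 25, 6, 13]
Pass 2: Select minimum 6 at index 3, swap -> [-7, 6, 25, 26, 13]
Pass 3: Select minimum 13 at index 4, swap -> [-7, 6, 13, 26, 25]


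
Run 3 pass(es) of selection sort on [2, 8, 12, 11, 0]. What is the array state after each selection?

Pass 1: Select minimum 0 at index 4, swap -> [0, 8, 12, 11, 2]
Pass 2: Select minimum 2 at index 4, swap -> [0, 2, 12, 11, 8]
Pass 3: Select minimum 8 at index 4, swap -> [0, 2, 8, 11, 12]


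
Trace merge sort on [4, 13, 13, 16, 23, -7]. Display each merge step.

Divide and conquer:
  Merge [13] + [13] -> [13, 13]
  Merge [4] + [13, 13] -> [4, 13, 13]
  Merge [23] + [-7] -> [-7, 23]
  Merge [16] + [-7, 23] -> [-7, 16, 23]
  Merge [4, 13, 13] + [-7, 16, 23] -> [-7, 4, 13, 13, 16, 23]


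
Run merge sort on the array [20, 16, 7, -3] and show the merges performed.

Divide and conquer:
  Merge [20] + [16] -> [16, 20]
  Merge [7] + [-3] -> [-3, 7]
  Merge [16, 20] + [-3, 7] -> [-3, 7, 16, 20]


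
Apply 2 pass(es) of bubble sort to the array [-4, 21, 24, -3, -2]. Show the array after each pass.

After pass 1: [-4, 21, -3, -2, 24] (2 swaps)
After pass 2: [-4, -3, -2, 21, 24] (2 swaps)
Total swaps: 4


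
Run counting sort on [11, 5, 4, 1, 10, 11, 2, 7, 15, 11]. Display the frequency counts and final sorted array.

Count array: [0, 1, 1, 0, 1, 1, 0, 1, 0, 0, 1, 3, 0, 0, 0, 1]
(count[i] = number of elements equal to i)
Cumulative count: [0, 1, 2, 2, 3, 4, 4, 5, 5, 5, 6, 9, 9, 9, 9, 10]
Sorted: [1, 2, 4, 5, 7, 10, 11, 11, 11, 15]


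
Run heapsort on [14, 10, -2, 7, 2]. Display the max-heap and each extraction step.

Build heap: [14, 10, -2, 7, 2]
Extract 14: [10, 7, -2, 2, 14]
Extract 10: [7, 2, -2, 10, 14]
Extract 7: [2, -2, 7, 10, 14]
Extract 2: [-2, 2, 7, 10, 14]


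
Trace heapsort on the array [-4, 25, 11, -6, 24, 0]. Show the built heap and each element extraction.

Build heap: [25, 24, 11, -6, -4, 0]
Extract 25: [24, 0, 11, -6, -4, 25]
Extract 24: [11, 0, -4, -6, 24, 25]
Extract 11: [0, -6, -4, 11, 24, 25]
Extract 0: [-4, -6, 0, 11, 24, 25]
Extract -4: [-6, -4, 0, 11, 24, 25]


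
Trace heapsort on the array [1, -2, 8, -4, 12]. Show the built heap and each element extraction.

Build heap: [12, 1, 8, -4, -2]
Extract 12: [8, 1, -2, -4, 12]
Extract 8: [1, -4, -2, 8, 12]
Extract 1: [-2, -4, 1, 8, 12]
Extract -2: [-4, -2, 1, 8, 12]


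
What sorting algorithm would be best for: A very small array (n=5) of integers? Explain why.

Best choice: Insertion sort
Reason: For tiny inputs the O(n^2) overhead is negligible and insertion sort has minimal constant factors
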